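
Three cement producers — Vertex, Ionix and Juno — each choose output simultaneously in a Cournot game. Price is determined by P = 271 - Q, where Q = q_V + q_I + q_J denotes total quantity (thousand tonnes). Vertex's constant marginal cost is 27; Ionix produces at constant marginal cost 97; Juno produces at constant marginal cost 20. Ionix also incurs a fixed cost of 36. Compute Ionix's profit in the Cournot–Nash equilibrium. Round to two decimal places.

Vertex's profit: π_V = (271 - Q)q_V - (27q_V). Setting ∂π_V/∂q_V = 0: 244 - 2q_V - (q_I + q_J) = 0.
Ionix's first-order condition: 174 - 2q_I - (q_V + q_J) = 0.
Juno's first-order condition: 251 - 2q_J - (q_V + q_I) = 0.
Adding the 3 conditions: 669 − 2Q − 2Q = 0, i.e. Q = 669/4.
Back-substituting: q_V = (244 − 669/4) = 307/4, q_I = (174 − 669/4) = 27/4, q_J = (251 − 669/4) = 335/4.
Price P = 271 - 669/4 = 415/4.
Ionix's profit: (415/4 - 97)·(27/4) - 36 = 153/16.

9.56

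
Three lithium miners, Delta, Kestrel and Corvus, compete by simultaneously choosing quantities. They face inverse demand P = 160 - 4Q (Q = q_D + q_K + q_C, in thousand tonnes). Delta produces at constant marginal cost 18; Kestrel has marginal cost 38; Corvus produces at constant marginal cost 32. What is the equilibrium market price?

62

Delta's profit: π_D = (160 - 4Q)q_D - (18q_D). Setting ∂π_D/∂q_D = 0: 142 - 8q_D - 4(q_K + q_C) = 0.
Kestrel's first-order condition: 122 - 8q_K - 4(q_D + q_C) = 0.
Corvus's profit: π_C = (160 - 4Q)q_C - (32q_C). Setting ∂π_C/∂q_C = 0: 128 - 8q_C - 4(q_D + q_K) = 0.
Summing all 3 equations gives 392 − 16Q = 0, hence Q = 49/2.
Back-substituting: q_D = (142 − 98)/4 = 11, q_K = (122 − 98)/4 = 6, q_C = (128 − 98)/4 = 15/2.
Total output Q = 49/2, so price P = 160 - 4·(49/2) = 62.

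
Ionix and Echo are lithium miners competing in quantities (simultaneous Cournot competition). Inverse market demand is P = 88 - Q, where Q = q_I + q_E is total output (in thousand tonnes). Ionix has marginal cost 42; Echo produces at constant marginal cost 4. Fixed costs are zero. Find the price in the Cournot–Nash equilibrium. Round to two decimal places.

44.67

Ionix's profit: π_I = (88 - Q)q_I - (42q_I). Setting ∂π_I/∂q_I = 0: 46 - 2q_I - (q_E) = 0.
Echo's first-order condition: 84 - 2q_E - (q_I) = 0.
So q_I = (46 - q_E)/2 and q_E = (84 - q_I)/2.
Solving the pair: q_I = 8/3, q_E = 122/3.
Total output Q = 130/3, so price P = 88 - 130/3 = 134/3.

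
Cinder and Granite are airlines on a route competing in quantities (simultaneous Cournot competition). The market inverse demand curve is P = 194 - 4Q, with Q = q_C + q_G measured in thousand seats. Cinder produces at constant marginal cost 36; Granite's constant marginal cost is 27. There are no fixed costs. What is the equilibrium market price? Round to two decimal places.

Cinder's profit: π_C = (194 - 4Q)q_C - (36q_C). Setting ∂π_C/∂q_C = 0: 158 - 8q_C - 4(q_G) = 0.
Granite's profit: π_G = (194 - 4Q)q_G - (27q_G). Setting ∂π_G/∂q_G = 0: 167 - 8q_G - 4(q_C) = 0.
Rearranging gives the reaction functions q_C = (158 - 4q_G)/8 and q_G = (167 - 4q_C)/8.
Solving the pair: q_C = 149/12, q_G = 44/3.
Total output Q = 325/12, so price P = 194 - 4·(325/12) = 257/3.

85.67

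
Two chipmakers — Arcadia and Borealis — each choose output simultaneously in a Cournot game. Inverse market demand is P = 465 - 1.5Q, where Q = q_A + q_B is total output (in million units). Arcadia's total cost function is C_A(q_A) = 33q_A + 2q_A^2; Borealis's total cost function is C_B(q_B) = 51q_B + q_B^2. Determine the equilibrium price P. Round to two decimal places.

291.46

Arcadia's profit: π_A = (465 - 1.5Q)q_A - (33q_A + 2q_A²). Setting ∂π_A/∂q_A = 0: 432 - 7q_A - (3/2)(q_B) = 0.
Borealis's first-order condition: 414 - 5q_B - (3/2)(q_A) = 0.
So q_A = (432 - (3/2)q_B)/7 and q_B = (414 - (3/2)q_A)/5.
Solving the pair: q_A = 46.9924, q_B = 68.7023.
Total output Q = 115.6947, so price P = 465 - (3/2)·115.6947 = 291.4580.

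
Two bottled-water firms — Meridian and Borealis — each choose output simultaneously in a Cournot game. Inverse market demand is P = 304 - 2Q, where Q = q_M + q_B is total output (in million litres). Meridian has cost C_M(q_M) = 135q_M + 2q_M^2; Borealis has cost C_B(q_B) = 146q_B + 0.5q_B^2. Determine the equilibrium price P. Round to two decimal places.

223.17

Meridian's profit: π_M = (304 - 2Q)q_M - (135q_M + 2q_M²). Setting ∂π_M/∂q_M = 0: 169 - 8q_M - 2(q_B) = 0.
Borealis's first-order condition: 158 - 5q_B - 2(q_M) = 0.
So q_M = (169 - 2q_B)/8 and q_B = (158 - 2q_M)/5.
Solving the pair: q_M = 529/36, q_B = 463/18.
Total output Q = 485/12, so price P = 304 - 2·(485/12) = 1339/6.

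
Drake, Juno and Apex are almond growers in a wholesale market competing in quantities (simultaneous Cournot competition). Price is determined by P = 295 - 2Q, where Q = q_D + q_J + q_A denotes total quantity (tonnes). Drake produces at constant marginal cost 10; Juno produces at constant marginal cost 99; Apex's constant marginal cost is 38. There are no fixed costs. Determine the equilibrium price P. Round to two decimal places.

110.50

Drake's profit: π_D = (295 - 2Q)q_D - (10q_D). Setting ∂π_D/∂q_D = 0: 285 - 4q_D - 2(q_J + q_A) = 0.
Juno's profit: π_J = (295 - 2Q)q_J - (99q_J). Setting ∂π_J/∂q_J = 0: 196 - 4q_J - 2(q_D + q_A) = 0.
Apex's first-order condition: 257 - 4q_A - 2(q_D + q_J) = 0.
Adding the 3 first-order conditions: 738 − 8Q = 0, so Q = 369/4.
Back-substituting: q_D = (285 − 369/2)/2 = 201/4, q_J = (196 − 369/2)/2 = 23/4, q_A = (257 − 369/2)/2 = 145/4.
Total output Q = 369/4, so price P = 295 - 2·(369/4) = 221/2.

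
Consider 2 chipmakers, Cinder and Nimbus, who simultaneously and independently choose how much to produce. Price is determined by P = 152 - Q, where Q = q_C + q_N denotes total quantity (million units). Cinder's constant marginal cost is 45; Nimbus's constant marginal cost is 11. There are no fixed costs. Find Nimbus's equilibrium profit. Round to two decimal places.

Cinder's profit: π_C = (152 - Q)q_C - (45q_C). Setting ∂π_C/∂q_C = 0: 107 - 2q_C - (q_N) = 0.
Nimbus's first-order condition: 141 - 2q_N - (q_C) = 0.
So q_C = (107 - q_N)/2 and q_N = (141 - q_C)/2.
Substituting one into the other gives q_C = 73/3 and q_N = 175/3.
Price P = 152 - 248/3 = 208/3.
Nimbus's profit: (208/3 - 11)·(175/3) = 3402.7778.

3402.78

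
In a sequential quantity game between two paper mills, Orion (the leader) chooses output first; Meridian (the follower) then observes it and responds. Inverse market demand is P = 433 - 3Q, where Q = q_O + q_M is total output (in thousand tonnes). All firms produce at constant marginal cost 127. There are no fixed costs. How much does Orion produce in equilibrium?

Solve by backward induction. Given q_O, the follower Meridian maximises π_M = (433 - 3q_O - 3q_M)q_M - 127q_M.
∂π_M/∂q_M = 306 - 3q_O - 6q_M = 0 gives the reaction function q_M = (306 - 3q_O)/6.
Orion substitutes q_M(q_O) into its own profit: π_O = q_O(433 - 3q_O - (306 - 3q_O)/2) - 127q_O = (280 - (3/2)q_O)q_O - 127q_O.
Maximising: ∂π_O/∂q_O = 153 - 3q_O = 0, giving q_O = 51.
Then q_M = (306 - 3·51)/6 = 51/2.

51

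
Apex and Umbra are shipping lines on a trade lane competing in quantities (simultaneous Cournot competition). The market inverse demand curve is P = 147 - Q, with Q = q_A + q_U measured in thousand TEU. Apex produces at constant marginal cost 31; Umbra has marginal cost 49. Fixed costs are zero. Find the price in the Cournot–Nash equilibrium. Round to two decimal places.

75.67

Apex's profit: π_A = (147 - Q)q_A - (31q_A). Setting ∂π_A/∂q_A = 0: 116 - 2q_A - (q_U) = 0.
Umbra's profit: π_U = (147 - Q)q_U - (49q_U). Setting ∂π_U/∂q_U = 0: 98 - 2q_U - (q_A) = 0.
So q_A = (116 - q_U)/2 and q_U = (98 - q_A)/2.
Substituting one into the other gives q_A = 134/3 and q_U = 80/3.
Total output Q = 214/3, so price P = 147 - 214/3 = 227/3.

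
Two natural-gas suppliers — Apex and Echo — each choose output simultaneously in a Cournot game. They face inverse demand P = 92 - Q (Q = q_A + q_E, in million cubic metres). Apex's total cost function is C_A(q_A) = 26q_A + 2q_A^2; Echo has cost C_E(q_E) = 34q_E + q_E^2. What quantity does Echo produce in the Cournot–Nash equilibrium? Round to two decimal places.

12.26

Apex's profit: π_A = (92 - Q)q_A - (26q_A + 2q_A²). Setting ∂π_A/∂q_A = 0: 66 - 6q_A - (q_E) = 0.
Echo's first-order condition: 58 - 4q_E - (q_A) = 0.
Best responses: q_A = (66 - q_E)/6, q_E = (58 - q_A)/4.
Substituting one into the other gives q_A = 206/23 and q_E = 282/23.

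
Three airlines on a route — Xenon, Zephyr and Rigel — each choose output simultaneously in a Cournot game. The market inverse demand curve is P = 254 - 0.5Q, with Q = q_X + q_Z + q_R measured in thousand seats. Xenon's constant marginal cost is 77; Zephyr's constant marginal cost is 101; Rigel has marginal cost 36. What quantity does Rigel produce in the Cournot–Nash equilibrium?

Xenon's profit: π_X = (254 - 0.5Q)q_X - (77q_X). Setting ∂π_X/∂q_X = 0: 177 - q_X - (1/2)(q_Z + q_R) = 0.
Zephyr's first-order condition: 153 - q_Z - (1/2)(q_X + q_R) = 0.
Rigel's profit: π_R = (254 - 0.5Q)q_R - (36q_R). Setting ∂π_R/∂q_R = 0: 218 - q_R - (1/2)(q_X + q_Z) = 0.
Adding the 3 conditions: 548 − Q − Q = 0, i.e. Q = 274.
Back-substituting: q_X = (177 − 137)/(1/2) = 80, q_Z = (153 − 137)/(1/2) = 32, q_R = (218 − 137)/(1/2) = 162.

162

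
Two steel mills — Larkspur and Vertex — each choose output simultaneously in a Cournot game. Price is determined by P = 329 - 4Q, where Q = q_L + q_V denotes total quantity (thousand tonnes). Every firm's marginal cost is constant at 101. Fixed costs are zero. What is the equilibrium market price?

177

Each firm earns π_i = (329 - 4Q)q_i - 101q_i.
First-order condition (treating rivals' output as given): 228 - 8q_i - 4q_j = 0.
With identical firms every q_j equals q_i, so q_j = q_i and 228 = 12q_i, giving q_i = 19.
Total output Q = 38, so price P = 329 - 4·38 = 177.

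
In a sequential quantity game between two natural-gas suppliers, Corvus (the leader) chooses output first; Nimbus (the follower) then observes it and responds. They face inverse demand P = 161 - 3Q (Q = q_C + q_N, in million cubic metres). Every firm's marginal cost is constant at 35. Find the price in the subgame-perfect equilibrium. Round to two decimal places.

Solve by backward induction. Given q_C, the follower Nimbus maximises π_N = (161 - 3q_C - 3q_N)q_N - 35q_N.
Follower FOC: 126 - 3q_C - 6q_N = 0, so q_N(q_C) = (126 - 3q_C)/6.
The leader anticipates this reaction. Substituting into P = 161 - 3Q gives P = 98 - (3/2)q_C, so π_C = (98 - (3/2)q_C)q_C - 35q_C.
Leader FOC: 63 - 3q_C = 0, so q_C = 21.
Then q_N = (126 - 3·21)/6 = 21/2.
Total output Q = 63/2, so price P = 161 - 3·(63/2) = 133/2.

66.50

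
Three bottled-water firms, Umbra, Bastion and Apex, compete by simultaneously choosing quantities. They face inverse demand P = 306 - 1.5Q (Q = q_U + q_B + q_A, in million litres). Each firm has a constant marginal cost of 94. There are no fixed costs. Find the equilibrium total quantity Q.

106

A representative firm's profit is π_i = q_i(306 - 1.5Q) - 94q_i.
First-order condition (treating rivals' output as given): 212 - 3q_i - (3/2)·Σ_{j≠i} q_j = 0.
By symmetry each firm produces the same amount; substituting Σ_{j≠i} q_j = 2q_i yields q_i = 212/6 = 106/3.
Total output Q = 106/3 + 106/3 + 106/3 = 106.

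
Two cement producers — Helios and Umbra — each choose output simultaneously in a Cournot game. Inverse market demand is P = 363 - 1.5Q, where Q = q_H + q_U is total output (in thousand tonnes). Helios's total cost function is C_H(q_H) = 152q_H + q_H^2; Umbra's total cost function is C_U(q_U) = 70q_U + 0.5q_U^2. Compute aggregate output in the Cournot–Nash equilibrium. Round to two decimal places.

87.49

Helios's profit: π_H = (363 - 1.5Q)q_H - (152q_H + q_H²). Setting ∂π_H/∂q_H = 0: 211 - 5q_H - (3/2)(q_U) = 0.
Umbra's first-order condition: 293 - 4q_U - (3/2)(q_H) = 0.
Rearranging gives the reaction functions q_H = (211 - (3/2)q_U)/5 and q_U = (293 - (3/2)q_H)/4.
Substituting one into the other gives q_H = 1618/71 and q_U = 64.7042.
Total output Q = 1618/71 + 64.7042 = 87.4930.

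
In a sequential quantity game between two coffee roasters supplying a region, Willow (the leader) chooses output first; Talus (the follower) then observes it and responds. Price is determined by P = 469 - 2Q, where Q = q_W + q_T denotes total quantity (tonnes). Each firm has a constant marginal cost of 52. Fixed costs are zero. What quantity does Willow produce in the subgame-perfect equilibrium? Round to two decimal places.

104.25

The follower Talus best-responds to any q_W: π_T = (469 - 2Q)q_T - 52q_T.
∂π_T/∂q_T = 417 - 2q_W - 4q_T = 0 gives the reaction function q_T = (417 - 2q_W)/4.
Willow substitutes q_T(q_W) into its own profit: π_W = q_W(469 - 2q_W - (417 - 2q_W)/2) - 52q_W = (521/2 - q_W)q_W - 52q_W.
Maximising: ∂π_W/∂q_W = 417/2 - 2q_W = 0, giving q_W = 417/4.
Then q_T = (417 - 2·(417/4))/4 = 417/8.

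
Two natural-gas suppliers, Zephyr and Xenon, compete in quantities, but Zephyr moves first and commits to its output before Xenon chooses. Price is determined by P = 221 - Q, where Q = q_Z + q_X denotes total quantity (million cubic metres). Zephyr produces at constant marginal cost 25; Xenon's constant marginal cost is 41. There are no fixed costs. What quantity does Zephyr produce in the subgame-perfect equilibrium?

106

The follower Xenon best-responds to any q_Z: π_X = (221 - Q)q_X - 41q_X.
Setting the follower's marginal profit to zero, 180 - q_Z - 2q_X = 0, i.e. q_X = (180 - q_Z)/2.
The leader anticipates this reaction. Substituting into P = 221 - Q gives P = 131 - (1/2)q_Z, so π_Z = (131 - (1/2)q_Z)q_Z - 25q_Z.
Leader FOC: 106 - q_Z = 0, so q_Z = 106.
Then q_X = (180 - 106)/2 = 37.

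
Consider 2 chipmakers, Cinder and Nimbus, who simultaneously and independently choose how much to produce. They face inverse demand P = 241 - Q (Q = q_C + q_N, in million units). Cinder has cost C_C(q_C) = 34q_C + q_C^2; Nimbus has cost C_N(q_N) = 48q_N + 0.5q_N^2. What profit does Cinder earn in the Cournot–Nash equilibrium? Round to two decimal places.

3027.83

Cinder's profit: π_C = (241 - Q)q_C - (34q_C + q_C²). Setting ∂π_C/∂q_C = 0: 207 - 4q_C - (q_N) = 0.
Nimbus's profit: π_N = (241 - Q)q_N - (48q_N + (1/2)q_N²). Setting ∂π_N/∂q_N = 0: 193 - 3q_N - (q_C) = 0.
Best responses: q_C = (207 - q_N)/4, q_N = (193 - q_C)/3.
Substituting one into the other gives q_C = 428/11 and q_N = 565/11.
Price P = 241 - 993/11 = 1658/11.
Cinder's profit: (1658/11)·(428/11) - 34·(428/11) - (428/11)² = 3027.8347.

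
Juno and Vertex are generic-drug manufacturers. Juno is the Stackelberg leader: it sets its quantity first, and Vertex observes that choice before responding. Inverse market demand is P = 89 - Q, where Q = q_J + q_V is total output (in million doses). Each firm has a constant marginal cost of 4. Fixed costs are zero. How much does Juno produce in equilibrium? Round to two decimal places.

42.50

Solve by backward induction. Given q_J, the follower Vertex maximises π_V = (89 - q_J - q_V)q_V - 4q_V.
∂π_V/∂q_V = 85 - q_J - 2q_V = 0 gives the reaction function q_V = (85 - q_J)/2.
Juno substitutes q_V(q_J) into its own profit: π_J = q_J(89 - q_J - (85 - q_J)/2) - 4q_J = (93/2 - (1/2)q_J)q_J - 4q_J.
The leader's first-order condition 85/2 - q_J = 0 yields q_J = 85/2.
Then q_V = (85 - 85/2)/2 = 85/4.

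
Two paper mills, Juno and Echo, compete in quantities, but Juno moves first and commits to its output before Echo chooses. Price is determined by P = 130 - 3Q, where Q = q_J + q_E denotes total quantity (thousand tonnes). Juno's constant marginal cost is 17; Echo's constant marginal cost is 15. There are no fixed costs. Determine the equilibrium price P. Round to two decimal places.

The follower Echo best-responds to any q_J: π_E = (130 - 3Q)q_E - 15q_E.
Follower FOC: 115 - 3q_J - 6q_E = 0, so q_E(q_J) = (115 - 3q_J)/6.
The leader anticipates this reaction. Substituting into P = 130 - 3Q gives P = 145/2 - (3/2)q_J, so π_J = (145/2 - (3/2)q_J)q_J - 17q_J.
Leader FOC: 111/2 - 3q_J = 0, so q_J = 37/2.
Then q_E = (115 - 3·(37/2))/6 = 119/12.
Total output Q = 341/12, so price P = 130 - 3·(341/12) = 179/4.

44.75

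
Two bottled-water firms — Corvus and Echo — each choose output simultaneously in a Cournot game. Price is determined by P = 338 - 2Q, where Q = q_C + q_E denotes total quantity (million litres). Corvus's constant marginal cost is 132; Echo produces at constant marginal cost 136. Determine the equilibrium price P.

202

Corvus's profit: π_C = (338 - 2Q)q_C - (132q_C). Setting ∂π_C/∂q_C = 0: 206 - 4q_C - 2(q_E) = 0.
Echo's first-order condition: 202 - 4q_E - 2(q_C) = 0.
Rearranging gives the reaction functions q_C = (206 - 2q_E)/4 and q_E = (202 - 2q_C)/4.
Solving the pair: q_C = 35, q_E = 33.
Total output Q = 68, so price P = 338 - 2·68 = 202.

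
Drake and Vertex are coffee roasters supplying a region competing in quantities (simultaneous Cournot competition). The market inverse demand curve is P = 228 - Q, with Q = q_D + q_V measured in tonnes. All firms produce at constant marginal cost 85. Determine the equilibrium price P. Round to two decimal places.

A representative firm's profit is π_i = q_i(228 - Q) - 85q_i.
Setting ∂π_i/∂q_i = 0 with rivals' quantities fixed: 143 - 2q_i - q_j = 0.
By symmetry each firm produces the same amount; substituting q_j = q_i yields q_i = 143/3.
Total output Q = 286/3, so price P = 228 - 286/3 = 398/3.

132.67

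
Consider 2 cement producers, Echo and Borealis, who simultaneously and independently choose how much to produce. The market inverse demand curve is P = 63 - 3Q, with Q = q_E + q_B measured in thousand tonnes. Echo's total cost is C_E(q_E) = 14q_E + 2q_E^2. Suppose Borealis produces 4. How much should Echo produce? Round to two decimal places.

With the rival's output fixed at 4, Echo's profit is π_E = (63 - 3·4 - 3q_E)q_E - (14q_E + 2q_E²) = (51 - 3q_E)q_E - (14q_E + 2q_E²).
∂π_E/∂q_E = 37 - 10q_E = 0, so q_E = 37/10.

3.70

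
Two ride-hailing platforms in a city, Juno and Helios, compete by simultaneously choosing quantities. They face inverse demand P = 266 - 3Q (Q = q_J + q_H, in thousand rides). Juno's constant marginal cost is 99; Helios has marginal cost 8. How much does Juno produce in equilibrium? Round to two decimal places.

8.44

Juno's profit: π_J = (266 - 3Q)q_J - (99q_J). Setting ∂π_J/∂q_J = 0: 167 - 6q_J - 3(q_H) = 0.
Helios's first-order condition: 258 - 6q_H - 3(q_J) = 0.
Rearranging gives the reaction functions q_J = (167 - 3q_H)/6 and q_H = (258 - 3q_J)/6.
Substituting one into the other gives q_J = 76/9 and q_H = 349/9.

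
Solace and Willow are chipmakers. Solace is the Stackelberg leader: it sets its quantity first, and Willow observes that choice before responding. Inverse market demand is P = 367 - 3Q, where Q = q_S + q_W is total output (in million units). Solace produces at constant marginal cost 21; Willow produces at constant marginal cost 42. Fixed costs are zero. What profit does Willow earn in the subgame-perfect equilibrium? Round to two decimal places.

Solve by backward induction. Given q_S, the follower Willow maximises π_W = (367 - 3q_S - 3q_W)q_W - 42q_W.
Follower FOC: 325 - 3q_S - 6q_W = 0, so q_W(q_S) = (325 - 3q_S)/6.
Solace substitutes q_W(q_S) into its own profit: π_S = q_S(367 - 3q_S - (325 - 3q_S)/2) - 21q_S = (409/2 - (3/2)q_S)q_S - 21q_S.
Leader FOC: 367/2 - 3q_S = 0, so q_S = 367/6.
Then q_W = (325 - 3·(367/6))/6 = 283/12.
Price P = 367 - 3·(339/4) = 451/4.
Willow's profit: (451/4 - 42)·(283/12) = 1668.5208.

1668.52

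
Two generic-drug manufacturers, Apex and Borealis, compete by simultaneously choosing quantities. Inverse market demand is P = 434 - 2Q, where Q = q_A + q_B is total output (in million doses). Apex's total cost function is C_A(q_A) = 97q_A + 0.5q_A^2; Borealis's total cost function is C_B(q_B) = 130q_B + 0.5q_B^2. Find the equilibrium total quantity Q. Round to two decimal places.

Apex's profit: π_A = (434 - 2Q)q_A - (97q_A + (1/2)q_A²). Setting ∂π_A/∂q_A = 0: 337 - 5q_A - 2(q_B) = 0.
Borealis's profit: π_B = (434 - 2Q)q_B - (130q_B + (1/2)q_B²). Setting ∂π_B/∂q_B = 0: 304 - 5q_B - 2(q_A) = 0.
Best responses: q_A = (337 - 2q_B)/5, q_B = (304 - 2q_A)/5.
Solving the pair: q_A = 359/7, q_B = 282/7.
Total output Q = 359/7 + 282/7 = 641/7.

91.57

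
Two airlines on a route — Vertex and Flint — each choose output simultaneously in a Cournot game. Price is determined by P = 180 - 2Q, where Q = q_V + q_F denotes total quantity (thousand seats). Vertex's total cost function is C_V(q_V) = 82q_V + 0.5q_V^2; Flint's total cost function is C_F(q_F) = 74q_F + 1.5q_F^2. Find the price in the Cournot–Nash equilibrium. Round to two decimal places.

127.87

Vertex's profit: π_V = (180 - 2Q)q_V - (82q_V + (1/2)q_V²). Setting ∂π_V/∂q_V = 0: 98 - 5q_V - 2(q_F) = 0.
Flint's first-order condition: 106 - 7q_F - 2(q_V) = 0.
So q_V = (98 - 2q_F)/5 and q_F = (106 - 2q_V)/7.
Substituting one into the other gives q_V = 474/31 and q_F = 334/31.
Total output Q = 808/31, so price P = 180 - 2·(808/31) = 127.8710.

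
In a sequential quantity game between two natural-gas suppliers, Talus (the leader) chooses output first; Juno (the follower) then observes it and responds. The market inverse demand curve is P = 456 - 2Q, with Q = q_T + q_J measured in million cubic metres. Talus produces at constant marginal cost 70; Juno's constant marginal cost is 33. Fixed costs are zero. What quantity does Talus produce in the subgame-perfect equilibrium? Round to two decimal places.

Solve by backward induction. Given q_T, the follower Juno maximises π_J = (456 - 2q_T - 2q_J)q_J - 33q_J.
Follower FOC: 423 - 2q_T - 4q_J = 0, so q_J(q_T) = (423 - 2q_T)/4.
Talus substitutes q_J(q_T) into its own profit: π_T = q_T(456 - 2q_T - (423 - 2q_T)/2) - 70q_T = (489/2 - q_T)q_T - 70q_T.
Maximising: ∂π_T/∂q_T = 349/2 - 2q_T = 0, giving q_T = 349/4.
Then q_J = (423 - 2·(349/4))/4 = 497/8.

87.25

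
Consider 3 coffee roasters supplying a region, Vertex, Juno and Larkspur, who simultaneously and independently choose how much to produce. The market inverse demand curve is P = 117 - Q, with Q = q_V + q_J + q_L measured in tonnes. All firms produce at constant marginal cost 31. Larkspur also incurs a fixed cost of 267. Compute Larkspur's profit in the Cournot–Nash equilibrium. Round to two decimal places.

Each firm earns π_i = (117 - Q)q_i - 31q_i.
First-order condition (treating rivals' output as given): 86 - 2q_i - Σ_{j≠i} q_j = 0.
By symmetry each firm produces the same amount; substituting Σ_{j≠i} q_j = 2q_i yields q_i = 86/4 = 43/2.
Price P = 117 - 129/2 = 105/2.
Larkspur's profit: (105/2 - 31)·(43/2) - 267 = 781/4.

195.25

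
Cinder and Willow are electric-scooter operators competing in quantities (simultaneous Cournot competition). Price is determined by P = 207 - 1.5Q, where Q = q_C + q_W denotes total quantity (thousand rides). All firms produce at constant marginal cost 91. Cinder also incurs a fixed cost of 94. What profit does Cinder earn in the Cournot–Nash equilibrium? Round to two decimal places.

Each firm earns π_i = (207 - 1.5Q)q_i - 91q_i.
First-order condition (treating rivals' output as given): 116 - 3q_i - (3/2)q_j = 0.
By symmetry each firm produces the same amount; substituting q_j = q_i yields q_i = 116/(9/2) = 232/9.
Price P = 207 - (3/2)·(464/9) = 389/3.
Cinder's profit: (389/3 - 91)·(232/9) - 94 = 902.7407.

902.74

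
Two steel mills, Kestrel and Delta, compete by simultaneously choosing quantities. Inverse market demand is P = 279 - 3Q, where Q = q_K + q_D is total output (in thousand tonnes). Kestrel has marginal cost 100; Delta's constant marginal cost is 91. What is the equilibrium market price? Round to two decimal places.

Kestrel's profit: π_K = (279 - 3Q)q_K - (100q_K). Setting ∂π_K/∂q_K = 0: 179 - 6q_K - 3(q_D) = 0.
Delta's first-order condition: 188 - 6q_D - 3(q_K) = 0.
Rearranging gives the reaction functions q_K = (179 - 3q_D)/6 and q_D = (188 - 3q_K)/6.
Solving the pair: q_K = 170/9, q_D = 197/9.
Total output Q = 367/9, so price P = 279 - 3·(367/9) = 470/3.

156.67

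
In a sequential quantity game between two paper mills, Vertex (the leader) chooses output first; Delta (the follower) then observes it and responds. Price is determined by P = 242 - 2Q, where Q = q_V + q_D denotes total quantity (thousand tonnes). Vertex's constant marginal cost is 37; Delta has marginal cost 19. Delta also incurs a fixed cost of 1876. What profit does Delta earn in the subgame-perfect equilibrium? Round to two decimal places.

220.28

The follower Delta best-responds to any q_V: π_D = (242 - 2Q)q_D - 19q_D.
∂π_D/∂q_D = 223 - 2q_V - 4q_D = 0 gives the reaction function q_D = (223 - 2q_V)/4.
Vertex substitutes q_D(q_V) into its own profit: π_V = q_V(242 - 2q_V - (223 - 2q_V)/2) - 37q_V = (261/2 - q_V)q_V - 37q_V.
Leader FOC: 187/2 - 2q_V = 0, so q_V = 187/4.
Then q_D = (223 - 2·(187/4))/4 = 259/8.
Price P = 242 - 2·(633/8) = 335/4.
Delta's profit: (335/4 - 19)·(259/8) - 1876 = 220.2813.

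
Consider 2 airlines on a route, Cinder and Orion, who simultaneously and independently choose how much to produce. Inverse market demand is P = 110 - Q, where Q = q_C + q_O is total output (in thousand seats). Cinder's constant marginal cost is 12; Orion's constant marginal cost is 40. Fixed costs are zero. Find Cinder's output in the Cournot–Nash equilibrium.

42

Cinder's profit: π_C = (110 - Q)q_C - (12q_C). Setting ∂π_C/∂q_C = 0: 98 - 2q_C - (q_O) = 0.
Orion's first-order condition: 70 - 2q_O - (q_C) = 0.
So q_C = (98 - q_O)/2 and q_O = (70 - q_C)/2.
Solving the pair: q_C = 42, q_O = 14.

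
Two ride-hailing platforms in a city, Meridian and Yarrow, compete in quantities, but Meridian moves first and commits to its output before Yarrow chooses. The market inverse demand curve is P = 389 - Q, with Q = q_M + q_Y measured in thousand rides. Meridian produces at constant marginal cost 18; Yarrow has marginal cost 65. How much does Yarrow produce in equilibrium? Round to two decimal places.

Solve by backward induction. Given q_M, the follower Yarrow maximises π_Y = (389 - q_M - q_Y)q_Y - 65q_Y.
∂π_Y/∂q_Y = 324 - q_M - 2q_Y = 0 gives the reaction function q_Y = (324 - q_M)/2.
The leader anticipates this reaction. Substituting into P = 389 - Q gives P = 227 - (1/2)q_M, so π_M = (227 - (1/2)q_M)q_M - 18q_M.
Leader FOC: 209 - q_M = 0, so q_M = 209.
Then q_Y = (324 - 209)/2 = 115/2.

57.50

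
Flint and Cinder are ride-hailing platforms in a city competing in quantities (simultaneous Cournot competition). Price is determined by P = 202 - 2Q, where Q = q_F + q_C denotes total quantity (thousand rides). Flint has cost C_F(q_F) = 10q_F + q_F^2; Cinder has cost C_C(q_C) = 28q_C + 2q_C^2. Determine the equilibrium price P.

Flint's profit: π_F = (202 - 2Q)q_F - (10q_F + q_F²). Setting ∂π_F/∂q_F = 0: 192 - 6q_F - 2(q_C) = 0.
Cinder's profit: π_C = (202 - 2Q)q_C - (28q_C + 2q_C²). Setting ∂π_C/∂q_C = 0: 174 - 8q_C - 2(q_F) = 0.
Rearranging gives the reaction functions q_F = (192 - 2q_C)/6 and q_C = (174 - 2q_F)/8.
Substituting one into the other gives q_F = 27 and q_C = 15.
Total output Q = 42, so price P = 202 - 2·42 = 118.

118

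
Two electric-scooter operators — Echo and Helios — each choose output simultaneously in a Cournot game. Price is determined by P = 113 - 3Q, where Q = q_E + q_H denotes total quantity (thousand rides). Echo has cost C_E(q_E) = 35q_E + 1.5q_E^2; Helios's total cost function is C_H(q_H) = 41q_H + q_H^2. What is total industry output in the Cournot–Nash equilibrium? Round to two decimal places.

Echo's profit: π_E = (113 - 3Q)q_E - (35q_E + (3/2)q_E²). Setting ∂π_E/∂q_E = 0: 78 - 9q_E - 3(q_H) = 0.
Helios's profit: π_H = (113 - 3Q)q_H - (41q_H + q_H²). Setting ∂π_H/∂q_H = 0: 72 - 8q_H - 3(q_E) = 0.
So q_E = (78 - 3q_H)/9 and q_H = (72 - 3q_E)/8.
Substituting one into the other gives q_E = 136/21 and q_H = 46/7.
Total output Q = 136/21 + 46/7 = 274/21.

13.05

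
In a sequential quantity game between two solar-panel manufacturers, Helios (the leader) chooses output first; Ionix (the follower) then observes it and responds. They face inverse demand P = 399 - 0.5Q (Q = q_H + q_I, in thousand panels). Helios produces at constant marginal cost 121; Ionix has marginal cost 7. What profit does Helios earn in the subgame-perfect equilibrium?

6724

The follower Ionix best-responds to any q_H: π_I = (399 - 0.5Q)q_I - 7q_I.
∂π_I/∂q_I = 392 - (1/2)q_H - q_I = 0 gives the reaction function q_I = (392 - (1/2)q_H).
The leader anticipates this reaction. Substituting into P = 399 - 0.5Q gives P = 203 - (1/4)q_H, so π_H = (203 - (1/4)q_H)q_H - 121q_H.
Leader FOC: 82 - (1/2)q_H = 0, so q_H = 164.
Then q_I = (392 - (1/2)·164) = 310.
Price P = 399 - (1/2)·474 = 162.
Helios's profit: (162 - 121)·164 = 6724.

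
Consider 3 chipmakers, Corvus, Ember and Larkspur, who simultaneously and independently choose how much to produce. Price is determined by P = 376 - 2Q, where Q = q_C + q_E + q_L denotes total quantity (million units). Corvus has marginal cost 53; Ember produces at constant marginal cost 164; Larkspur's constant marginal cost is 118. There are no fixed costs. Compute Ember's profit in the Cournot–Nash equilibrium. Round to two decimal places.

94.53

Corvus's profit: π_C = (376 - 2Q)q_C - (53q_C). Setting ∂π_C/∂q_C = 0: 323 - 4q_C - 2(q_E + q_L) = 0.
Ember's profit: π_E = (376 - 2Q)q_E - (164q_E). Setting ∂π_E/∂q_E = 0: 212 - 4q_E - 2(q_C + q_L) = 0.
Larkspur's first-order condition: 258 - 4q_L - 2(q_C + q_E) = 0.
Summing all 3 equations gives 793 − 8Q = 0, hence Q = 793/8.
Back-substituting: q_C = (323 − 793/4)/2 = 499/8, q_E = (212 − 793/4)/2 = 55/8, q_L = (258 − 793/4)/2 = 239/8.
Price P = 376 - 2·(793/8) = 711/4.
Ember's profit: (711/4 - 164)·(55/8) = 94.5313.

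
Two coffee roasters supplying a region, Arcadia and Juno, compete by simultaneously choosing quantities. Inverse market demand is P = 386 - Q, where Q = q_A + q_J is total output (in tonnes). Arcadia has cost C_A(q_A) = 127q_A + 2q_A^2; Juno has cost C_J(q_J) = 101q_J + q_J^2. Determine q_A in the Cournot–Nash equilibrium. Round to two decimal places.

Arcadia's profit: π_A = (386 - Q)q_A - (127q_A + 2q_A²). Setting ∂π_A/∂q_A = 0: 259 - 6q_A - (q_J) = 0.
Juno's profit: π_J = (386 - Q)q_J - (101q_J + q_J²). Setting ∂π_J/∂q_J = 0: 285 - 4q_J - (q_A) = 0.
Rearranging gives the reaction functions q_A = (259 - q_J)/6 and q_J = (285 - q_A)/4.
Substituting one into the other gives q_A = 751/23 and q_J = 1451/23.

32.65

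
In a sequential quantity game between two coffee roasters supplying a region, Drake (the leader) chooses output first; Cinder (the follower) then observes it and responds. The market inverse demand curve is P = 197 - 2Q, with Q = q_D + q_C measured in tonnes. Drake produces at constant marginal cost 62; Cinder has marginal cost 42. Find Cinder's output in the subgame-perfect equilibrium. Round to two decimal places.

24.38

The follower Cinder best-responds to any q_D: π_C = (197 - 2Q)q_C - 42q_C.
∂π_C/∂q_C = 155 - 2q_D - 4q_C = 0 gives the reaction function q_C = (155 - 2q_D)/4.
The leader anticipates this reaction. Substituting into P = 197 - 2Q gives P = 239/2 - q_D, so π_D = (239/2 - q_D)q_D - 62q_D.
Leader FOC: 115/2 - 2q_D = 0, so q_D = 115/4.
Then q_C = (155 - 2·(115/4))/4 = 195/8.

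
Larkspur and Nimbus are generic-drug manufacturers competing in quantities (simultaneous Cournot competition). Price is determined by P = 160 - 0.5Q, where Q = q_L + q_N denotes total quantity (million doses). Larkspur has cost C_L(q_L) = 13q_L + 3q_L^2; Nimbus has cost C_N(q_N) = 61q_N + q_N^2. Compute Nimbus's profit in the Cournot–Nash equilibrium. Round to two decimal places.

1337.02

Larkspur's profit: π_L = (160 - 0.5Q)q_L - (13q_L + 3q_L²). Setting ∂π_L/∂q_L = 0: 147 - 7q_L - (1/2)(q_N) = 0.
Nimbus's profit: π_N = (160 - 0.5Q)q_N - (61q_N + q_N²). Setting ∂π_N/∂q_N = 0: 99 - 3q_N - (1/2)(q_L) = 0.
So q_L = (147 - (1/2)q_N)/7 and q_N = (99 - (1/2)q_L)/3.
Solving the pair: q_L = 1566/83, q_N = 29.8554.
Price P = 160 - (1/2)·48.7229 = 135.6386.
Nimbus's profit: 135.6386·29.8554 - 61·29.8554 - 29.8554² = 1337.0193.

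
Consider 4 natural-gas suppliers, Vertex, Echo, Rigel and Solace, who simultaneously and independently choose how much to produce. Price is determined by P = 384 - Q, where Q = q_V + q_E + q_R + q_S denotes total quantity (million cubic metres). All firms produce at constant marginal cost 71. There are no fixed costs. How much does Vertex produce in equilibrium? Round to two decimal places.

62.60

Each firm earns π_i = (384 - Q)q_i - 71q_i.
First-order condition (treating rivals' output as given): 313 - 2q_i - Σ_{j≠i} q_j = 0.
With identical firms every q_j equals q_i, so Σ_{j≠i} q_j = 3q_i and 313 = 5q_i, giving q_i = 313/5.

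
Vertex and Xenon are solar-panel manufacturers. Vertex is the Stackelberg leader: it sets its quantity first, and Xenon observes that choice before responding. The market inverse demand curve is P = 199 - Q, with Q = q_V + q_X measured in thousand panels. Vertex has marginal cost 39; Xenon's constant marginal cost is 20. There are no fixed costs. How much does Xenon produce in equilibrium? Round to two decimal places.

54.25

Solve by backward induction. Given q_V, the follower Xenon maximises π_X = (199 - q_V - q_X)q_X - 20q_X.
Follower FOC: 179 - q_V - 2q_X = 0, so q_X(q_V) = (179 - q_V)/2.
Vertex substitutes q_X(q_V) into its own profit: π_V = q_V(199 - q_V - (179 - q_V)/2) - 39q_V = (219/2 - (1/2)q_V)q_V - 39q_V.
Leader FOC: 141/2 - q_V = 0, so q_V = 141/2.
Then q_X = (179 - 141/2)/2 = 217/4.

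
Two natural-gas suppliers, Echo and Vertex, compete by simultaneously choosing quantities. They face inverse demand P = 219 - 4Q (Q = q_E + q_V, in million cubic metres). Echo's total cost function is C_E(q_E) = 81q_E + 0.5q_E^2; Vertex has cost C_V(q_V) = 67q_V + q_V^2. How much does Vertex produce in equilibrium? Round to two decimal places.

11.03

Echo's profit: π_E = (219 - 4Q)q_E - (81q_E + (1/2)q_E²). Setting ∂π_E/∂q_E = 0: 138 - 9q_E - 4(q_V) = 0.
Vertex's first-order condition: 152 - 10q_V - 4(q_E) = 0.
Rearranging gives the reaction functions q_E = (138 - 4q_V)/9 and q_V = (152 - 4q_E)/10.
Substituting one into the other gives q_E = 386/37 and q_V = 408/37.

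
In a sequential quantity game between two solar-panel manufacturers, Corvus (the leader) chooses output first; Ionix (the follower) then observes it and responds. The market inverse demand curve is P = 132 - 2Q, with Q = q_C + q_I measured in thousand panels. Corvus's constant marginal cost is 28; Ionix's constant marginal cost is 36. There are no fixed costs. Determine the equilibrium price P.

56

The follower Ionix best-responds to any q_C: π_I = (132 - 2Q)q_I - 36q_I.
Setting the follower's marginal profit to zero, 96 - 2q_C - 4q_I = 0, i.e. q_I = (96 - 2q_C)/4.
The leader anticipates this reaction. Substituting into P = 132 - 2Q gives P = 84 - q_C, so π_C = (84 - q_C)q_C - 28q_C.
Maximising: ∂π_C/∂q_C = 56 - 2q_C = 0, giving q_C = 28.
Then q_I = (96 - 2·28)/4 = 10.
Total output Q = 38, so price P = 132 - 2·38 = 56.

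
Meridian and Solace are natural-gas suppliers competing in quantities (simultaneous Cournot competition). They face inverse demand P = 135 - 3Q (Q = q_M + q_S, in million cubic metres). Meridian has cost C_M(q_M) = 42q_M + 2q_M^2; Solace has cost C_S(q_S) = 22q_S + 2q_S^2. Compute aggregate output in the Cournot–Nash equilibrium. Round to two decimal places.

15.85

Meridian's profit: π_M = (135 - 3Q)q_M - (42q_M + 2q_M²). Setting ∂π_M/∂q_M = 0: 93 - 10q_M - 3(q_S) = 0.
Solace's profit: π_S = (135 - 3Q)q_S - (22q_S + 2q_S²). Setting ∂π_S/∂q_S = 0: 113 - 10q_S - 3(q_M) = 0.
So q_M = (93 - 3q_S)/10 and q_S = (113 - 3q_M)/10.
Substituting one into the other gives q_M = 591/91 and q_S = 851/91.
Total output Q = 591/91 + 851/91 = 206/13.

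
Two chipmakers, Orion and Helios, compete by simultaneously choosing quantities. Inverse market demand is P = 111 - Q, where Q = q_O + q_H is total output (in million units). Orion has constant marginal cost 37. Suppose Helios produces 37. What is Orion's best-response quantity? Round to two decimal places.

With the rival's output fixed at 37, Orion's profit is π_O = (111 - 37 - q_O)q_O - (37q_O) = (74 - q_O)q_O - (37q_O).
∂π_O/∂q_O = 37 - 2q_O = 0, so q_O = 37/2.

18.50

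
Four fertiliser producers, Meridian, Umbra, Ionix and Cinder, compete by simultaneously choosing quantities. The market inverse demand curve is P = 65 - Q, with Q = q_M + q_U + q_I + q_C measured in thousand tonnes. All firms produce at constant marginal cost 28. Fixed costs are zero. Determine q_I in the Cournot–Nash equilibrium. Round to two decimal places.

A representative firm's profit is π_i = q_i(65 - Q) - 28q_i.
Setting ∂π_i/∂q_i = 0 with rivals' quantities fixed: 37 - 2q_i - Σ_{j≠i} q_j = 0.
By symmetry each firm produces the same amount; substituting Σ_{j≠i} q_j = 3q_i yields q_i = 37/5.

7.40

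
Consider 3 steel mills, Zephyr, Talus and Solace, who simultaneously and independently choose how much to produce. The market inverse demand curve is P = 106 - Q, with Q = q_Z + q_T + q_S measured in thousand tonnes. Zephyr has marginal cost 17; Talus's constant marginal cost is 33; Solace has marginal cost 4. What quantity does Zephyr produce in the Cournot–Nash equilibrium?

Zephyr's profit: π_Z = (106 - Q)q_Z - (17q_Z). Setting ∂π_Z/∂q_Z = 0: 89 - 2q_Z - (q_T + q_S) = 0.
Talus's first-order condition: 73 - 2q_T - (q_Z + q_S) = 0.
Solace's first-order condition: 102 - 2q_S - (q_Z + q_T) = 0.
Adding the 3 first-order conditions: 264 − 4Q = 0, so Q = 66.
Back-substituting: q_Z = (89 − 66) = 23, q_T = (73 − 66) = 7, q_S = (102 − 66) = 36.

23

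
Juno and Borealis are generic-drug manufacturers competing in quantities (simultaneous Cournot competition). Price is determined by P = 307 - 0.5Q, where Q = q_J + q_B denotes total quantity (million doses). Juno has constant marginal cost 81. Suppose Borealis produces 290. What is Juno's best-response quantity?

81

With the rival's output fixed at 290, Juno's profit is π_J = (307 - (1/2)·290 - (1/2)q_J)q_J - (81q_J) = (162 - (1/2)q_J)q_J - (81q_J).
∂π_J/∂q_J = 81 - q_J = 0, so q_J = 81.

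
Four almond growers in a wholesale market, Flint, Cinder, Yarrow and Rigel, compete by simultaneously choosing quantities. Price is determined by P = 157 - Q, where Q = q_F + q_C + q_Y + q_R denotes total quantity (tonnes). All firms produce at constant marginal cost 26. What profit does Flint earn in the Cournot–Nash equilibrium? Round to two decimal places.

686.44

A representative firm's profit is π_i = q_i(157 - Q) - 26q_i.
Setting ∂π_i/∂q_i = 0 with rivals' quantities fixed: 131 - 2q_i - Σ_{j≠i} q_j = 0.
By symmetry each firm produces the same amount; substituting Σ_{j≠i} q_j = 3q_i yields q_i = 131/5.
Price P = 157 - 524/5 = 261/5.
Flint's profit: (261/5 - 26)·(131/5) = 686.4400.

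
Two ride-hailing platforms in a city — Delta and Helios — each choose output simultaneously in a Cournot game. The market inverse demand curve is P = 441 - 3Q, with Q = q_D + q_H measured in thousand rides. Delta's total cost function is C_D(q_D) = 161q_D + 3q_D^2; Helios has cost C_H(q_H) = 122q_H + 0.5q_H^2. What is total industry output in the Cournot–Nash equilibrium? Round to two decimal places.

53.21

Delta's profit: π_D = (441 - 3Q)q_D - (161q_D + 3q_D²). Setting ∂π_D/∂q_D = 0: 280 - 12q_D - 3(q_H) = 0.
Helios's first-order condition: 319 - 7q_H - 3(q_D) = 0.
So q_D = (280 - 3q_H)/12 and q_H = (319 - 3q_D)/7.
Substituting one into the other gives q_D = 1003/75 and q_H = 996/25.
Total output Q = 1003/75 + 996/25 = 53.2133.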